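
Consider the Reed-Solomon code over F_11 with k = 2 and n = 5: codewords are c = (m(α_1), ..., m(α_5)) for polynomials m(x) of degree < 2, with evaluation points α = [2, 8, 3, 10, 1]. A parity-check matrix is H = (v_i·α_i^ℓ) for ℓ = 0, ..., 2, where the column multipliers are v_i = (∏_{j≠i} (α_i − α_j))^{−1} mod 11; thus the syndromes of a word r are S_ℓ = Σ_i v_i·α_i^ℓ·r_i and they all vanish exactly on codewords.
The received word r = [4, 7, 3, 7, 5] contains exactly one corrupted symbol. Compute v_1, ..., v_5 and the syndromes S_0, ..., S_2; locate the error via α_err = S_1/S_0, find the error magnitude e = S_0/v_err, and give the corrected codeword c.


S = (1, 8, 9), error at position 2, error magnitude e = 9, c = [4, 9, 3, 7, 5].

Step 1: column multipliers v_i = (∏_{j≠i}(α_i − α_j))^{−1} mod 11.
  i = 1 (α = 2): (2−8)(2−3)(2−10)(2−1) = (−6)·(−1)·(−8)·1 = −48 ≡ 7, so v_1 = 7^{−1} = 8 (mod 11).
  i = 2 (α = 8): (8−2)(8−3)(8−10)(8−1) = 6·5·(−2)·7 = −420 ≡ 9, so v_2 = 9^{−1} = 5 (mod 11).
  i = 3 (α = 3): (3−2)(3−8)(3−10)(3−1) = 1·(−5)·(−7)·2 = 70 ≡ 4, so v_3 = 4^{−1} = 3 (mod 11).
  i = 4 (α = 10): (10−2)(10−8)(10−3)(10−1) = 8·2·7·9 = 1008 ≡ 7, so v_4 = 7^{−1} = 8 (mod 11).
  i = 5 (α = 1): (1−2)(1−8)(1−3)(1−10) = (−1)·(−7)·(−2)·(−9) = 126 ≡ 5, so v_5 = 5^{−1} = 9 (mod 11).
  v = [8, 5, 3, 8, 9].
Step 2: syndromes of r = [4, 7, 3, 7, 5] (all sums mod 11).
  S_0 = Σ v_i r_i = 8·4 + 5·7 + 3·3 + 8·7 + 9·5 = 177 ≡ 1.
  S_1 = Σ v_i α_i r_i = 8·2·4 + 5·8·7 + 3·3·3 + 8·10·7 + 9·1·5 = 976 ≡ 8.
  α_i^2 mod 11 = [4, 9, 9, 1, 1].
  S_2 = Σ v_i α_i^2 r_i = 8·4·4 + 5·9·7 + 3·9·3 + 8·1·7 + 9·1·5 = 625 ≡ 9.
  S = (1, 8, 9) ≠ 0, so r is not a codeword (an error is present).
Step 3: locate the error. For a single error e at position i, S_ℓ = v_i·e·α_i^ℓ, so α_err = S_1/S_0.
  S_0^{−1} = 1^{−1} = 1 (mod 11), so α_err = 8·1 = 8 ≡ 8 = α_2. Error position i = 2.
  Consistency check: S_2/S_1 = 9·7 = 63 ≡ 8 = α_err ✓ (single-error assumption holds).
Step 4: error magnitude e = S_0/v_2 = S_0·∏_{j≠2}(α_2 − α_j) = 1·9 = 9 ≡ 9 (mod 11).
Step 5: correct position 2: c_2 = r_2 − e = 7 − 9 ≡ 9 (mod 11). Hence c = [4, 9, 3, 7, 5].
  Check: interpolating c through the α_i gives m(x) = 6 + 10·x (degree < 2) with m(α_i) = c_i for every i, so c is indeed a codeword.


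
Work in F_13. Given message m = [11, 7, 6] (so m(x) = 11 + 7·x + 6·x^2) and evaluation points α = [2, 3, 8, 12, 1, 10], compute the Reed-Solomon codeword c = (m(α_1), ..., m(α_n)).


c = [10, 8, 9, 10, 11, 5]

Message polynomial: m(x) = 11 + 7·x + 6·x^2 (mod 13).
For each evaluation point α_i, compute m(α_i) mod 13:
  α_1 = 2: Horner steps 6 → 6 → 10, so m(2) = 10.
  α_2 = 3: Horner steps 6 → 12 → 8, so m(3) = 8.
  α_3 = 8: Horner steps 6 → 3 → 9, so m(8) = 9.
  α_4 = 12: Horner steps 6 → 1 → 10, so m(12) = 10.
  α_5 = 1: Horner steps 6 → 0 → 11, so m(1) = 11.
  α_6 = 10: Horner steps 6 → 2 → 5, so m(10) = 5.
Codeword c = [10, 8, 9, 10, 11, 5] ∈ F_13^6.


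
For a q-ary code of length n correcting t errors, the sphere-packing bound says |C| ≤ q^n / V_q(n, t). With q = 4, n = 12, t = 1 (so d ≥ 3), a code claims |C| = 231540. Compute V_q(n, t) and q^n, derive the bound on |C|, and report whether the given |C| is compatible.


V_q(n, t) = 37, q^n = 16777216, Hamming bound = 453438, |C| = 231540 ≤ bound (satisfied).

Step 1: Compute V_q(n, t) = Σ_{j=0}^1 C(n, j) (q−1)^j.
  j = 0: C(12,0)·(3)^0 = 1·1 = 1.
  j = 1: C(12,1)·(3)^1 = 12·3 = 36.
  V_q(n, t) = 1 + 36 = 37.
Step 2: q^n = 4^12 = 16777216.
Step 3: Hamming bound ⌊q^n / V_q(n,t)⌋ = ⌊16777216/37⌋ = 453438.
Step 4: Compare |C| = 231540 to 453438: satisfied.
The claimed |C| lies below the Hamming bound.


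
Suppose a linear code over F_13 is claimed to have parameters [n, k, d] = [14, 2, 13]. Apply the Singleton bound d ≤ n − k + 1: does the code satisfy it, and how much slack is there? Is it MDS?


Singleton RHS = n − k + 1 = 13, slack = 0, bound satisfied, MDS.

Singleton bound: d ≤ n − k + 1.
Here n = 14, k = 2, so n − k + 1 = 13.
Given d = 13, check d ≤ 13: YES.
Slack = (n − k + 1) − d = 0.
The code is MDS (slack = 0).
Description: the claimed parameters are [14, 2, 13]_13; such a code would be MDS (meets Singleton bound).


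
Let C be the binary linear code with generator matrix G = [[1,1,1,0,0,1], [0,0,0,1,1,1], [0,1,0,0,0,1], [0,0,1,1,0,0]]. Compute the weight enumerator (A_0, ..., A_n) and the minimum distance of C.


Weight distribution: A_0 = 1, A_2 = 4, A_3 = 6, A_4 = 3, A_5 = 2. Minimum distance d = 2.

Enumerate all 2^4 = 16 messages m ∈ F_2^4.
For each, compute codeword c = mG in F_2^6, then tally its weight.
  m = 0000 → c = 000000, weight = 0.
  m = 1000 → c = 111001, weight = 4.
  m = 0100 → c = 000111, weight = 3.
  m = 1100 → c = 111110, weight = 5.
  m = 0010 → c = 010001, weight = 2.
  m = 1010 → c = 101000, weight = 2.
  m = 0110 → c = 010110, weight = 3.
  m = 1110 → c = 101111, weight = 5.
  m = 0001 → c = 001100, weight = 2.
  m = 1001 → c = 110101, weight = 4.
  m = 0101 → c = 001011, weight = 3.
  m = 1101 → c = 110010, weight = 3.
  m = 0011 → c = 011101, weight = 4.
  m = 1011 → c = 100100, weight = 2.
  m = 0111 → c = 011010, weight = 3.
  m = 1111 → c = 100011, weight = 3.
Tally weights:
  weight 0: 1 codewords.
  weight 2: 4 codewords.
  weight 3: 6 codewords.
  weight 4: 3 codewords.
  weight 5: 2 codewords.
Minimum distance d = smallest w > 0 with A_w > 0 = 2.
Sanity: Σ A_w = 16 = 2^4 = 16 ✓.


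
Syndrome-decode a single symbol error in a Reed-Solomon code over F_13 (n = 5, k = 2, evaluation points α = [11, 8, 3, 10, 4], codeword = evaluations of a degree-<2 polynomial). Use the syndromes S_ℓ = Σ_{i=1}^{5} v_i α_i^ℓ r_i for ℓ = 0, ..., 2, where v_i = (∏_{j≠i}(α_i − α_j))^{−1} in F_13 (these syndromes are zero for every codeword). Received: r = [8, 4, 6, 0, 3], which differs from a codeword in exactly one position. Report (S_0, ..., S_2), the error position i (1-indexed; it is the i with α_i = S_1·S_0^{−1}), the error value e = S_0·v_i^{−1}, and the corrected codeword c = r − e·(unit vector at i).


S = (4, 1, 10), error at position 4, error magnitude e = 2, c = [8, 4, 6, 11, 3].

Step 1: column multipliers v_i = (∏_{j≠i}(α_i − α_j))^{−1} mod 13.
  i = 1 (α = 11): (11−8)(11−3)(11−10)(11−4) = 3·8·1·7 = 168 ≡ 12, so v_1 = 12^{−1} = 12 (mod 13).
  i = 2 (α = 8): (8−11)(8−3)(8−10)(8−4) = (−3)·5·(−2)·4 = 120 ≡ 3, so v_2 = 3^{−1} = 9 (mod 13).
  i = 3 (α = 3): (3−11)(3−8)(3−10)(3−4) = (−8)·(−5)·(−7)·(−1) = 280 ≡ 7, so v_3 = 7^{−1} = 2 (mod 13).
  i = 4 (α = 10): (10−11)(10−8)(10−3)(10−4) = (−1)·2·7·6 = −84 ≡ 7, so v_4 = 7^{−1} = 2 (mod 13).
  i = 5 (α = 4): (4−11)(4−8)(4−3)(4−10) = (−7)·(−4)·1·(−6) = −168 ≡ 1, so v_5 = 1^{−1} = 1 (mod 13).
  v = [12, 9, 2, 2, 1].
Step 2: syndromes of r = [8, 4, 6, 0, 3] (all sums mod 13).
  S_0 = Σ v_i r_i = 12·8 + 9·4 + 2·6 + 2·0 + 1·3 = 147 ≡ 4.
  S_1 = Σ v_i α_i r_i = 12·11·8 + 9·8·4 + 2·3·6 + 2·10·0 + 1·4·3 = 1392 ≡ 1.
  α_i^2 mod 13 = [4, 12, 9, 9, 3].
  S_2 = Σ v_i α_i^2 r_i = 12·4·8 + 9·12·4 + 2·9·6 + 2·9·0 + 1·3·3 = 933 ≡ 10.
  S = (4, 1, 10) ≠ 0, so r is not a codeword (an error is present).
Step 3: locate the error. For a single error e at position i, S_ℓ = v_i·e·α_i^ℓ, so α_err = S_1/S_0.
  S_0^{−1} = 4^{−1} = 10 (mod 13), so α_err = 1·10 = 10 ≡ 10 = α_4. Error position i = 4.
  Consistency check: S_2/S_1 = 10·1 = 10 ≡ 10 = α_err ✓ (single-error assumption holds).
Step 4: error magnitude e = S_0/v_4 = S_0·∏_{j≠4}(α_4 − α_j) = 4·7 = 28 ≡ 2 (mod 13).
Step 5: correct position 4: c_4 = r_4 − e = 0 − 2 ≡ 11 (mod 13). Hence c = [8, 4, 6, 11, 3].
  Check: interpolating c through the α_i gives m(x) = 2 + 10·x (degree < 2) with m(α_i) = c_i for every i, so c is indeed a codeword.


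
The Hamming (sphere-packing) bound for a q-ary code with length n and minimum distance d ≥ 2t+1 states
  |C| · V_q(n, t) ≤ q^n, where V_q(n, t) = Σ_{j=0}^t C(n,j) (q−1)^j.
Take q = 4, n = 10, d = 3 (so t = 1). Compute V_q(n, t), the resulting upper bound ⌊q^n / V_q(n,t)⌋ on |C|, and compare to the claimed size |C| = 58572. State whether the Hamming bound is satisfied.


V_q(n, t) = 31, q^n = 1048576, Hamming bound = 33825, |C| = 58572 > bound (violated).

Step 1: Compute V_q(n, t) = Σ_{j=0}^1 C(n, j) (q−1)^j.
  j = 0: C(10,0)·(3)^0 = 1·1 = 1.
  j = 1: C(10,1)·(3)^1 = 10·3 = 30.
  V_q(n, t) = 1 + 30 = 31.
Step 2: q^n = 4^10 = 1048576.
Step 3: Hamming bound ⌊q^n / V_q(n,t)⌋ = ⌊1048576/31⌋ = 33825.
Step 4: Compare |C| = 58572 to 33825: violated.
The claimed |C| lies above the Hamming bound, so no 4-ary code of length 10 with d ≥ 3 can have 58572 codewords.


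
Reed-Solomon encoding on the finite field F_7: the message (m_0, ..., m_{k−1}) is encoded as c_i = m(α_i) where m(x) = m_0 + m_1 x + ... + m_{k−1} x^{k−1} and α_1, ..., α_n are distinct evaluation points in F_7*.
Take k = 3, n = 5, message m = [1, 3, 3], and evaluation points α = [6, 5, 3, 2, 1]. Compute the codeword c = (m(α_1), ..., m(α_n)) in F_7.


c = [1, 0, 2, 5, 0]

Message polynomial: m(x) = 1 + 3·x + 3·x^2 (mod 7).
For each evaluation point α_i, compute m(α_i) mod 7:
  α_1 = 6: Horner steps 3 → 0 → 1, so m(6) = 1.
  α_2 = 5: Horner steps 3 → 4 → 0, so m(5) = 0.
  α_3 = 3: Horner steps 3 → 5 → 2, so m(3) = 2.
  α_4 = 2: Horner steps 3 → 2 → 5, so m(2) = 5.
  α_5 = 1: Horner steps 3 → 6 → 0, so m(1) = 0.
Codeword c = [1, 0, 2, 5, 0] ∈ F_7^5.


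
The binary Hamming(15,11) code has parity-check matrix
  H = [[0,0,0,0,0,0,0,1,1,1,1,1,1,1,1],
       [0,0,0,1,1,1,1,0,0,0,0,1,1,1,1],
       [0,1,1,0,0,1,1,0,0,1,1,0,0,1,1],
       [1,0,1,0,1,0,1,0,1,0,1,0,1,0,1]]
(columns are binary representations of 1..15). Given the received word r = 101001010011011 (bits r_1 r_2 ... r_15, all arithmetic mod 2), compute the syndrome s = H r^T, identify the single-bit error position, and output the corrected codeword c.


s = (1, 0, 1, 0)^T, error position = 10, corrected codeword c = 101001010111011

Compute s = H r^T mod 2 one row at a time:
  s_1 = 1 + 0 + 0 + 1 + 1 + 0 + 1 + 1 = 5 ≡ 1 (mod 2).
  s_2 = 0 + 0 + 1 + 0 + 1 + 0 + 1 + 1 = 4 ≡ 0 (mod 2).
  s_3 = 0 + 1 + 1 + 0 + 0 + 1 + 1 + 1 = 5 ≡ 1 (mod 2).
  s_4 = 1 + 1 + 0 + 0 + 0 + 1 + 0 + 1 = 4 ≡ 0 (mod 2).
s = (1, 0, 1, 0)^T — this equals column 10 of H (binary 1010), so error is at position 10.
Correct: flip bit 10 of r = 101001010011011 to get c = 101001010111011.


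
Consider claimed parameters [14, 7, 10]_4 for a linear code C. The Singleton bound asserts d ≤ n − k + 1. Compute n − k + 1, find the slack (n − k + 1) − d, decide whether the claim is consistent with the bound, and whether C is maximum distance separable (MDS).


Singleton RHS = n − k + 1 = 8, slack = -2, bound violated (no such code; not MDS).

Singleton bound: d ≤ n − k + 1.
Here n = 14, k = 7, so n − k + 1 = 8.
Given d = 10, check d ≤ 8: NO.
Slack = (n − k + 1) − d = -2.
The slack is negative: d = 10 exceeds n − k + 1 = 8 by 2, so the Singleton bound is violated and no linear [14, 7, 10]_4 code can exist. In particular it is not MDS (MDS requires d = n − k + 1 exactly).
Description: the claimed parameters are [14, 7, 10]_4; such a code would be impossible (violates the Singleton bound).


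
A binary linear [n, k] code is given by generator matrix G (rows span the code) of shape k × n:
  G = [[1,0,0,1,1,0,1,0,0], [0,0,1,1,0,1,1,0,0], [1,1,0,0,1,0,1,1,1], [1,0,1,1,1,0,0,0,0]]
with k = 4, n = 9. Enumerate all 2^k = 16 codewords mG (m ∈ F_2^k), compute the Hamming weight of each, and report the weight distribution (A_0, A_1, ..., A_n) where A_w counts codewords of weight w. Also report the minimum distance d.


Weight distribution: A_0 = 1, A_2 = 2, A_4 = 7, A_6 = 4, A_8 = 2. Minimum distance d = 2.

Enumerate all 2^4 = 16 messages m ∈ F_2^4.
For each, compute codeword c = mG in F_2^9, then tally its weight.
  m = 0000 → c = 000000000, weight = 0.
  m = 1000 → c = 100110100, weight = 4.
  m = 0100 → c = 001101100, weight = 4.
  m = 1100 → c = 101011000, weight = 4.
  m = 0010 → c = 110010111, weight = 6.
  m = 1010 → c = 010100011, weight = 4.
  m = 0110 → c = 111111011, weight = 8.
  m = 1110 → c = 011001111, weight = 6.
  m = 0001 → c = 101110000, weight = 4.
  m = 1001 → c = 001000100, weight = 2.
  m = 0101 → c = 100011100, weight = 4.
  m = 1101 → c = 000101000, weight = 2.
  m = 0011 → c = 011100111, weight = 6.
  m = 1011 → c = 111010011, weight = 6.
  m = 0111 → c = 010001011, weight = 4.
  m = 1111 → c = 110111111, weight = 8.
Tally weights:
  weight 0: 1 codewords.
  weight 2: 2 codewords.
  weight 4: 7 codewords.
  weight 6: 4 codewords.
  weight 8: 2 codewords.
Minimum distance d = smallest w > 0 with A_w > 0 = 2.
Sanity: Σ A_w = 16 = 2^4 = 16 ✓.


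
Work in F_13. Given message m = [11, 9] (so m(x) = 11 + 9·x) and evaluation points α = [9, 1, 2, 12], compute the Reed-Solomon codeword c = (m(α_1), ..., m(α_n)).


c = [1, 7, 3, 2]

Message polynomial: m(x) = 11 + 9·x (mod 13).
For each evaluation point α_i, compute m(α_i) mod 13:
  α_1 = 9: Horner steps 9 → 1, so m(9) = 1.
  α_2 = 1: Horner steps 9 → 7, so m(1) = 7.
  α_3 = 2: Horner steps 9 → 3, so m(2) = 3.
  α_4 = 12: Horner steps 9 → 2, so m(12) = 2.
Codeword c = [1, 7, 3, 2] ∈ F_13^4.


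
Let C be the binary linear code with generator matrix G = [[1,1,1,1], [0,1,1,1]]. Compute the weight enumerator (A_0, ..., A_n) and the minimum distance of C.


Weight distribution: A_0 = 1, A_1 = 1, A_3 = 1, A_4 = 1. Minimum distance d = 1.

Enumerate all 2^2 = 4 messages m ∈ F_2^2.
For each, compute codeword c = mG in F_2^4, then tally its weight.
  m = 00 → c = 0000, weight = 0.
  m = 10 → c = 1111, weight = 4.
  m = 01 → c = 0111, weight = 3.
  m = 11 → c = 1000, weight = 1.
Tally weights:
  weight 0: 1 codewords.
  weight 1: 1 codewords.
  weight 3: 1 codewords.
  weight 4: 1 codewords.
Minimum distance d = smallest w > 0 with A_w > 0 = 1.
Sanity: Σ A_w = 4 = 2^2 = 4 ✓.


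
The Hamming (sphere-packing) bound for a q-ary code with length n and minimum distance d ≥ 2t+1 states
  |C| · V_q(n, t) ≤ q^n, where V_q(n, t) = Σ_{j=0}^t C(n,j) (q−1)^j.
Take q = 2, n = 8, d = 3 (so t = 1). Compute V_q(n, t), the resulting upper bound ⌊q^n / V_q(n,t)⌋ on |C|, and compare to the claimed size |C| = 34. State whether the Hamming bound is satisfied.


V_q(n, t) = 9, q^n = 256, Hamming bound = 28, |C| = 34 > bound (violated).

Step 1: Compute V_q(n, t) = Σ_{j=0}^1 C(n, j) (q−1)^j.
  j = 0: C(8,0)·(1)^0 = 1·1 = 1.
  j = 1: C(8,1)·(1)^1 = 8·1 = 8.
  V_q(n, t) = 1 + 8 = 9.
Step 2: q^n = 2^8 = 256.
Step 3: Hamming bound ⌊q^n / V_q(n,t)⌋ = ⌊256/9⌋ = 28.
Step 4: Compare |C| = 34 to 28: violated.
The claimed |C| lies above the Hamming bound, so no 2-ary code of length 8 with d ≥ 3 can have 34 codewords.


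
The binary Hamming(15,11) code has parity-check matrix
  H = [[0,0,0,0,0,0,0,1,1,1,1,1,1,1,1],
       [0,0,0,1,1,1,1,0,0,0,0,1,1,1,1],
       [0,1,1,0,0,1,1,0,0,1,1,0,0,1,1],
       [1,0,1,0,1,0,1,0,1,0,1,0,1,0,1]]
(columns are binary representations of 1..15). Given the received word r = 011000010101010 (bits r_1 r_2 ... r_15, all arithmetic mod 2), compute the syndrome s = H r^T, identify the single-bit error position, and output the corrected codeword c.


s = (0, 0, 0, 1)^T, error position = 1, corrected codeword c = 111000010101010

Compute s = H r^T mod 2 one row at a time:
  s_1 = 1 + 0 + 1 + 0 + 1 + 0 + 1 + 0 = 4 ≡ 0 (mod 2).
  s_2 = 0 + 0 + 0 + 0 + 1 + 0 + 1 + 0 = 2 ≡ 0 (mod 2).
  s_3 = 1 + 1 + 0 + 0 + 1 + 0 + 1 + 0 = 4 ≡ 0 (mod 2).
  s_4 = 0 + 1 + 0 + 0 + 0 + 0 + 0 + 0 = 1 ≡ 1 (mod 2).
s = (0, 0, 0, 1)^T — this equals column 1 of H (binary 0001), so error is at position 1.
Correct: flip bit 1 of r = 011000010101010 to get c = 111000010101010.


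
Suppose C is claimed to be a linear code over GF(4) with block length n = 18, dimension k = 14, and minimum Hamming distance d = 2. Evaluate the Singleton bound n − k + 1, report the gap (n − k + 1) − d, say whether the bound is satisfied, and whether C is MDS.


Singleton RHS = n − k + 1 = 5, slack = 3, bound satisfied, not MDS.

Singleton bound: d ≤ n − k + 1.
Here n = 18, k = 14, so n − k + 1 = 5.
Given d = 2, check d ≤ 5: YES.
Slack = (n − k + 1) − d = 3.
The code is NOT MDS (slack = 3 > 0).
Description: the claimed parameters are [18, 14, 2]_4; such a code would be non-MDS.


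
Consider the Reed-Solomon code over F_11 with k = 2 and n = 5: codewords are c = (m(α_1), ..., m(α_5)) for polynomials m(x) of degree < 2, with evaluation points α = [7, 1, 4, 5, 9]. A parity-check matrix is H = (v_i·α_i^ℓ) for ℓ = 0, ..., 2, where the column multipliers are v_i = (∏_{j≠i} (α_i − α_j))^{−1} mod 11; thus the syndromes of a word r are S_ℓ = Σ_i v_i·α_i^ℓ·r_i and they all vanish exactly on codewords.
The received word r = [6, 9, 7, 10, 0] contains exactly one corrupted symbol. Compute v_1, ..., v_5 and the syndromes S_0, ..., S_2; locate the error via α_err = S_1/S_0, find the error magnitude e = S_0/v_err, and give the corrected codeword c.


S = (9, 8, 1), error at position 1, error magnitude e = 1, c = [5, 9, 7, 10, 0].

Step 1: column multipliers v_i = (∏_{j≠i}(α_i − α_j))^{−1} mod 11.
  i = 1 (α = 7): (7−1)(7−4)(7−5)(7−9) = 6·3·2·(−2) = −72 ≡ 5, so v_1 = 5^{−1} = 9 (mod 11).
  i = 2 (α = 1): (1−7)(1−4)(1−5)(1−9) = (−6)·(−3)·(−4)·(−8) = 576 ≡ 4, so v_2 = 4^{−1} = 3 (mod 11).
  i = 3 (α = 4): (4−7)(4−1)(4−5)(4−9) = (−3)·3·(−1)·(−5) = −45 ≡ 10, so v_3 = 10^{−1} = 10 (mod 11).
  i = 4 (α = 5): (5−7)(5−1)(5−4)(5−9) = (−2)·4·1·(−4) = 32 ≡ 10, so v_4 = 10^{−1} = 10 (mod 11).
  i = 5 (α = 9): (9−7)(9−1)(9−4)(9−5) = 2·8·5·4 = 320 ≡ 1, so v_5 = 1^{−1} = 1 (mod 11).
  v = [9, 3, 10, 10, 1].
Step 2: syndromes of r = [6, 9, 7, 10, 0] (all sums mod 11).
  S_0 = Σ v_i r_i = 9·6 + 3·9 + 10·7 + 10·10 + 1·0 = 251 ≡ 9.
  S_1 = Σ v_i α_i r_i = 9·7·6 + 3·1·9 + 10·4·7 + 10·5·10 + 1·9·0 = 1185 ≡ 8.
  α_i^2 mod 11 = [5, 1, 5, 3, 4].
  S_2 = Σ v_i α_i^2 r_i = 9·5·6 + 3·1·9 + 10·5·7 + 10·3·10 + 1·4·0 = 947 ≡ 1.
  S = (9, 8, 1) ≠ 0, so r is not a codeword (an error is present).
Step 3: locate the error. For a single error e at position i, S_ℓ = v_i·e·α_i^ℓ, so α_err = S_1/S_0.
  S_0^{−1} = 9^{−1} = 5 (mod 11), so α_err = 8·5 = 40 ≡ 7 = α_1. Error position i = 1.
  Consistency check: S_2/S_1 = 1·7 = 7 ≡ 7 = α_err ✓ (single-error assumption holds).
Step 4: error magnitude e = S_0/v_1 = S_0·∏_{j≠1}(α_1 − α_j) = 9·5 = 45 ≡ 1 (mod 11).
Step 5: correct position 1: c_1 = r_1 − e = 6 − 1 ≡ 5 (mod 11). Hence c = [5, 9, 7, 10, 0].
  Check: interpolating c through the α_i gives m(x) = 6 + 3·x (degree < 2) with m(α_i) = c_i for every i, so c is indeed a codeword.


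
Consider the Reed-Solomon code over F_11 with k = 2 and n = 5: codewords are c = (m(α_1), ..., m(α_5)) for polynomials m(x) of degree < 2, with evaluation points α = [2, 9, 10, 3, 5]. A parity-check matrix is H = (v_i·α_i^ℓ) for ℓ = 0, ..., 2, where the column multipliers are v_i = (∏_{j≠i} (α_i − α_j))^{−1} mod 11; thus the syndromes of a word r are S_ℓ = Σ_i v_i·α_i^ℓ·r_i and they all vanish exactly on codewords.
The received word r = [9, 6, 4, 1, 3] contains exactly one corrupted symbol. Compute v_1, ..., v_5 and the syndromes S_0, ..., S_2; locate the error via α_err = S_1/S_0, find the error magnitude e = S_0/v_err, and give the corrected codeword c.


S = (4, 1, 3), error at position 4, error magnitude e = 5, c = [9, 6, 4, 7, 3].

Step 1: column multipliers v_i = (∏_{j≠i}(α_i − α_j))^{−1} mod 11.
  i = 1 (α = 2): (2−9)(2−10)(2−3)(2−5) = (−7)·(−8)·(−1)·(−3) = 168 ≡ 3, so v_1 = 3^{−1} = 4 (mod 11).
  i = 2 (α = 9): (9−2)(9−10)(9−3)(9−5) = 7·(−1)·6·4 = −168 ≡ 8, so v_2 = 8^{−1} = 7 (mod 11).
  i = 3 (α = 10): (10−2)(10−9)(10−3)(10−5) = 8·1·7·5 = 280 ≡ 5, so v_3 = 5^{−1} = 9 (mod 11).
  i = 4 (α = 3): (3−2)(3−9)(3−10)(3−5) = 1·(−6)·(−7)·(−2) = −84 ≡ 4, so v_4 = 4^{−1} = 3 (mod 11).
  i = 5 (α = 5): (5−2)(5−9)(5−10)(5−3) = 3·(−4)·(−5)·2 = 120 ≡ 10, so v_5 = 10^{−1} = 10 (mod 11).
  v = [4, 7, 9, 3, 10].
Step 2: syndromes of r = [9, 6, 4, 1, 3] (all sums mod 11).
  S_0 = Σ v_i r_i = 4·9 + 7·6 + 9·4 + 3·1 + 10·3 = 147 ≡ 4.
  S_1 = Σ v_i α_i r_i = 4·2·9 + 7·9·6 + 9·10·4 + 3·3·1 + 10·5·3 = 969 ≡ 1.
  α_i^2 mod 11 = [4, 4, 1, 9, 3].
  S_2 = Σ v_i α_i^2 r_i = 4·4·9 + 7·4·6 + 9·1·4 + 3·9·1 + 10·3·3 = 465 ≡ 3.
  S = (4, 1, 3) ≠ 0, so r is not a codeword (an error is present).
Step 3: locate the error. For a single error e at position i, S_ℓ = v_i·e·α_i^ℓ, so α_err = S_1/S_0.
  S_0^{−1} = 4^{−1} = 3 (mod 11), so α_err = 1·3 = 3 ≡ 3 = α_4. Error position i = 4.
  Consistency check: S_2/S_1 = 3·1 = 3 ≡ 3 = α_err ✓ (single-error assumption holds).
Step 4: error magnitude e = S_0/v_4 = S_0·∏_{j≠4}(α_4 − α_j) = 4·4 = 16 ≡ 5 (mod 11).
Step 5: correct position 4: c_4 = r_4 − e = 1 − 5 ≡ 7 (mod 11). Hence c = [9, 6, 4, 7, 3].
  Check: interpolating c through the α_i gives m(x) = 2 + 9·x (degree < 2) with m(α_i) = c_i for every i, so c is indeed a codeword.


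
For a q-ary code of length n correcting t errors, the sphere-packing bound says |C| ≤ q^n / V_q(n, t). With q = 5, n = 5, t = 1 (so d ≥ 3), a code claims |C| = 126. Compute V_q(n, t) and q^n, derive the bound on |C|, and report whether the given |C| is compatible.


V_q(n, t) = 21, q^n = 3125, Hamming bound = 148, |C| = 126 ≤ bound (satisfied).

Step 1: Compute V_q(n, t) = Σ_{j=0}^1 C(n, j) (q−1)^j.
  j = 0: C(5,0)·(4)^0 = 1·1 = 1.
  j = 1: C(5,1)·(4)^1 = 5·4 = 20.
  V_q(n, t) = 1 + 20 = 21.
Step 2: q^n = 5^5 = 3125.
Step 3: Hamming bound ⌊q^n / V_q(n,t)⌋ = ⌊3125/21⌋ = 148.
Step 4: Compare |C| = 126 to 148: satisfied.
The claimed |C| lies below the Hamming bound.


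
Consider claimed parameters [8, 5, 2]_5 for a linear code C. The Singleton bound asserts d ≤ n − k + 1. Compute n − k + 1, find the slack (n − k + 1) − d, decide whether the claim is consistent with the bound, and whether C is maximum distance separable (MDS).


Singleton RHS = n − k + 1 = 4, slack = 2, bound satisfied, not MDS.

Singleton bound: d ≤ n − k + 1.
Here n = 8, k = 5, so n − k + 1 = 4.
Given d = 2, check d ≤ 4: YES.
Slack = (n − k + 1) − d = 2.
The code is NOT MDS (slack = 2 > 0).
Description: the claimed parameters are [8, 5, 2]_5; such a code would be non-MDS.


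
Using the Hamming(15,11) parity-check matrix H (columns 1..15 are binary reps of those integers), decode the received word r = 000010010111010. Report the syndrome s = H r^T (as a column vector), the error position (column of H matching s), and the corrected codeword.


s = (1, 1, 1, 0)^T, error position = 14, corrected codeword c = 000010010111000

Compute s = H r^T mod 2 one row at a time:
  s_1 = 1 + 0 + 1 + 1 + 1 + 0 + 1 + 0 = 5 ≡ 1 (mod 2).
  s_2 = 0 + 1 + 0 + 0 + 1 + 0 + 1 + 0 = 3 ≡ 1 (mod 2).
  s_3 = 0 + 0 + 0 + 0 + 1 + 1 + 1 + 0 = 3 ≡ 1 (mod 2).
  s_4 = 0 + 0 + 1 + 0 + 0 + 1 + 0 + 0 = 2 ≡ 0 (mod 2).
s = (1, 1, 1, 0)^T — this equals column 14 of H (binary 1110), so error is at position 14.
Correct: flip bit 14 of r = 000010010111010 to get c = 000010010111000.


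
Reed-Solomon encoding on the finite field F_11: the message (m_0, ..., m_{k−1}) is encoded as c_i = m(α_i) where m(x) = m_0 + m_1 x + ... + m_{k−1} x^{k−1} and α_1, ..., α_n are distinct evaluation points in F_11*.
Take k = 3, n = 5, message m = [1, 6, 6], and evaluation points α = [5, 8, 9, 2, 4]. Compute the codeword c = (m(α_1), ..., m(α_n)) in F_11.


c = [5, 4, 2, 4, 0]

Message polynomial: m(x) = 1 + 6·x + 6·x^2 (mod 11).
For each evaluation point α_i, compute m(α_i) mod 11:
  α_1 = 5: Horner steps 6 → 3 → 5, so m(5) = 5.
  α_2 = 8: Horner steps 6 → 10 → 4, so m(8) = 4.
  α_3 = 9: Horner steps 6 → 5 → 2, so m(9) = 2.
  α_4 = 2: Horner steps 6 → 7 → 4, so m(2) = 4.
  α_5 = 4: Horner steps 6 → 8 → 0, so m(4) = 0.
Codeword c = [5, 4, 2, 4, 0] ∈ F_11^5.


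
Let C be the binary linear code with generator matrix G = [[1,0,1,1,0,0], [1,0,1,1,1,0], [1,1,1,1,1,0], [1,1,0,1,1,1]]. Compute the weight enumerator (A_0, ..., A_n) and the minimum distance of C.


Weight distribution: A_0 = 1, A_1 = 2, A_2 = 2, A_3 = 4, A_4 = 5, A_5 = 2. Minimum distance d = 1.

Enumerate all 2^4 = 16 messages m ∈ F_2^4.
For each, compute codeword c = mG in F_2^6, then tally its weight.
  m = 0000 → c = 000000, weight = 0.
  m = 1000 → c = 101100, weight = 3.
  m = 0100 → c = 101110, weight = 4.
  m = 1100 → c = 000010, weight = 1.
  m = 0010 → c = 111110, weight = 5.
  m = 1010 → c = 010010, weight = 2.
  m = 0110 → c = 010000, weight = 1.
  m = 1110 → c = 111100, weight = 4.
  m = 0001 → c = 110111, weight = 5.
  m = 1001 → c = 011011, weight = 4.
  m = 0101 → c = 011001, weight = 3.
  m = 1101 → c = 110101, weight = 4.
  m = 0011 → c = 001001, weight = 2.
  m = 1011 → c = 100101, weight = 3.
  m = 0111 → c = 100111, weight = 4.
  m = 1111 → c = 001011, weight = 3.
Tally weights:
  weight 0: 1 codewords.
  weight 1: 2 codewords.
  weight 2: 2 codewords.
  weight 3: 4 codewords.
  weight 4: 5 codewords.
  weight 5: 2 codewords.
Minimum distance d = smallest w > 0 with A_w > 0 = 1.
Sanity: Σ A_w = 16 = 2^4 = 16 ✓.


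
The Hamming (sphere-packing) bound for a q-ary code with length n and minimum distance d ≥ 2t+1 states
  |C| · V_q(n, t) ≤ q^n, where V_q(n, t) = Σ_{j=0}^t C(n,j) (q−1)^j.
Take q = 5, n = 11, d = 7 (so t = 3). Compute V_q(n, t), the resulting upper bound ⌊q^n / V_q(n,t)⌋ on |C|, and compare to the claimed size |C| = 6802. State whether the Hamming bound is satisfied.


V_q(n, t) = 11485, q^n = 48828125, Hamming bound = 4251, |C| = 6802 > bound (violated).

Step 1: Compute V_q(n, t) = Σ_{j=0}^3 C(n, j) (q−1)^j.
  j = 0: C(11,0)·(4)^0 = 1·1 = 1.
  j = 1: C(11,1)·(4)^1 = 11·4 = 44.
  j = 2: C(11,2)·(4)^2 = 55·16 = 880.
  j = 3: C(11,3)·(4)^3 = 165·64 = 10560.
  V_q(n, t) = 1 + 44 + 880 + 10560 = 11485.
Step 2: q^n = 5^11 = 48828125.
Step 3: Hamming bound ⌊q^n / V_q(n,t)⌋ = ⌊48828125/11485⌋ = 4251.
Step 4: Compare |C| = 6802 to 4251: violated.
The claimed |C| lies above the Hamming bound, so no 5-ary code of length 11 with d ≥ 7 can have 6802 codewords.


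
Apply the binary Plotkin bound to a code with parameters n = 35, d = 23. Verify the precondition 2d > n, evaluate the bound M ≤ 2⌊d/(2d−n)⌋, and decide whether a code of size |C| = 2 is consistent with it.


Plotkin bound M ≤ 4; given |C| = 2 ≤ bound (satisfied).

Check applicability: 2d = 46, n = 35.
2d − n = 11 > 0, so Plotkin applies.
Compute d/(2d−n) = 23/11 ≈ 2.0909.
⌊d/(2d−n)⌋ = 2.
Plotkin bound: M ≤ 2·2 = 4.
Given |C| = 2, check: satisfied.
This |C| is below the Plotkin bound.


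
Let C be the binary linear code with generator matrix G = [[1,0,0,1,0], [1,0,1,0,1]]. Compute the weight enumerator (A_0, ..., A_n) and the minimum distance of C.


Weight distribution: A_0 = 1, A_2 = 1, A_3 = 2. Minimum distance d = 2.

Enumerate all 2^2 = 4 messages m ∈ F_2^2.
For each, compute codeword c = mG in F_2^5, then tally its weight.
  m = 00 → c = 00000, weight = 0.
  m = 10 → c = 10010, weight = 2.
  m = 01 → c = 10101, weight = 3.
  m = 11 → c = 00111, weight = 3.
Tally weights:
  weight 0: 1 codewords.
  weight 2: 1 codewords.
  weight 3: 2 codewords.
Minimum distance d = smallest w > 0 with A_w > 0 = 2.
Sanity: Σ A_w = 4 = 2^2 = 4 ✓.


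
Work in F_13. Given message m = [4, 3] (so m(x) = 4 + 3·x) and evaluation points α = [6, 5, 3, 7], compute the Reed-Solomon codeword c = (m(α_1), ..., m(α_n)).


c = [9, 6, 0, 12]

Message polynomial: m(x) = 4 + 3·x (mod 13).
For each evaluation point α_i, compute m(α_i) mod 13:
  α_1 = 6: Horner steps 3 → 9, so m(6) = 9.
  α_2 = 5: Horner steps 3 → 6, so m(5) = 6.
  α_3 = 3: Horner steps 3 → 0, so m(3) = 0.
  α_4 = 7: Horner steps 3 → 12, so m(7) = 12.
Codeword c = [9, 6, 0, 12] ∈ F_13^4.


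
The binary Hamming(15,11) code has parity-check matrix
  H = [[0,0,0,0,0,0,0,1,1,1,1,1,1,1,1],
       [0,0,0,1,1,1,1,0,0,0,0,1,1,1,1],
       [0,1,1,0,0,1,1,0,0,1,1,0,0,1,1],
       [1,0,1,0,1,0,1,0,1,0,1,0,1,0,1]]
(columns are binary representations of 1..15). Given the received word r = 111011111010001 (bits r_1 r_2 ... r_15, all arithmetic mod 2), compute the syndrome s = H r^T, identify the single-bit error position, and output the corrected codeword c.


s = (0, 0, 0, 1)^T, error position = 1, corrected codeword c = 011011111010001

Compute s = H r^T mod 2 one row at a time:
  s_1 = 1 + 1 + 0 + 1 + 0 + 0 + 0 + 1 = 4 ≡ 0 (mod 2).
  s_2 = 0 + 1 + 1 + 1 + 0 + 0 + 0 + 1 = 4 ≡ 0 (mod 2).
  s_3 = 1 + 1 + 1 + 1 + 0 + 1 + 0 + 1 = 6 ≡ 0 (mod 2).
  s_4 = 1 + 1 + 1 + 1 + 1 + 1 + 0 + 1 = 7 ≡ 1 (mod 2).
s = (0, 0, 0, 1)^T — this equals column 1 of H (binary 0001), so error is at position 1.
Correct: flip bit 1 of r = 111011111010001 to get c = 011011111010001.


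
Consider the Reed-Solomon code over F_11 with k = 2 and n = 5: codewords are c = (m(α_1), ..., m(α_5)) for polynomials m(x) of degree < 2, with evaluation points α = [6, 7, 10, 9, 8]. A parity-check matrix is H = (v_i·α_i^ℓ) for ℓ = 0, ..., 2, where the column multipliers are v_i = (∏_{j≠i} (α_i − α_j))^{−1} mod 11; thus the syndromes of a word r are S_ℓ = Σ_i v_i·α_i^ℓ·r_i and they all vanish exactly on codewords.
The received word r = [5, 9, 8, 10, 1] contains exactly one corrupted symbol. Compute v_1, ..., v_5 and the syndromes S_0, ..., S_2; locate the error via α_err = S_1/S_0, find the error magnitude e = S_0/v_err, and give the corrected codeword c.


S = (10, 4, 6), error at position 2, error magnitude e = 6, c = [5, 3, 8, 10, 1].

Step 1: column multipliers v_i = (∏_{j≠i}(α_i − α_j))^{−1} mod 11.
  i = 1 (α = 6): (6−7)(6−10)(6−9)(6−8) = (−1)·(−4)·(−3)·(−2) = 24 ≡ 2, so v_1 = 2^{−1} = 6 (mod 11).
  i = 2 (α = 7): (7−6)(7−10)(7−9)(7−8) = 1·(−3)·(−2)·(−1) = −6 ≡ 5, so v_2 = 5^{−1} = 9 (mod 11).
  i = 3 (α = 10): (10−6)(10−7)(10−9)(10−8) = 4·3·1·2 = 24 ≡ 2, so v_3 = 2^{−1} = 6 (mod 11).
  i = 4 (α = 9): (9−6)(9−7)(9−10)(9−8) = 3·2·(−1)·1 = −6 ≡ 5, so v_4 = 5^{−1} = 9 (mod 11).
  i = 5 (α = 8): (8−6)(8−7)(8−10)(8−9) = 2·1·(−2)·(−1) = 4 ≡ 4, so v_5 = 4^{−1} = 3 (mod 11).
  v = [6, 9, 6, 9, 3].
Step 2: syndromes of r = [5, 9, 8, 10, 1] (all sums mod 11).
  S_0 = Σ v_i r_i = 6·5 + 9·9 + 6·8 + 9·10 + 3·1 = 252 ≡ 10.
  S_1 = Σ v_i α_i r_i = 6·6·5 + 9·7·9 + 6·10·8 + 9·9·10 + 3·8·1 = 2061 ≡ 4.
  α_i^2 mod 11 = [3, 5, 1, 4, 9].
  S_2 = Σ v_i α_i^2 r_i = 6·3·5 + 9·5·9 + 6·1·8 + 9·4·10 + 3·9·1 = 930 ≡ 6.
  S = (10, 4, 6) ≠ 0, so r is not a codeword (an error is present).
Step 3: locate the error. For a single error e at position i, S_ℓ = v_i·e·α_i^ℓ, so α_err = S_1/S_0.
  S_0^{−1} = 10^{−1} = 10 (mod 11), so α_err = 4·10 = 40 ≡ 7 = α_2. Error position i = 2.
  Consistency check: S_2/S_1 = 6·3 = 18 ≡ 7 = α_err ✓ (single-error assumption holds).
Step 4: error magnitude e = S_0/v_2 = S_0·∏_{j≠2}(α_2 − α_j) = 10·5 = 50 ≡ 6 (mod 11).
Step 5: correct position 2: c_2 = r_2 − e = 9 − 6 ≡ 3 (mod 11). Hence c = [5, 3, 8, 10, 1].
  Check: interpolating c through the α_i gives m(x) = 6 + 9·x (degree < 2) with m(α_i) = c_i for every i, so c is indeed a codeword.


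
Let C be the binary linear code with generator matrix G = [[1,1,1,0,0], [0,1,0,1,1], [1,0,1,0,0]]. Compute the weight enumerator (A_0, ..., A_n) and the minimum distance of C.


Weight distribution: A_0 = 1, A_1 = 1, A_2 = 2, A_3 = 2, A_4 = 1, A_5 = 1. Minimum distance d = 1.

Enumerate all 2^3 = 8 messages m ∈ F_2^3.
For each, compute codeword c = mG in F_2^5, then tally its weight.
  m = 000 → c = 00000, weight = 0.
  m = 100 → c = 11100, weight = 3.
  m = 010 → c = 01011, weight = 3.
  m = 110 → c = 10111, weight = 4.
  m = 001 → c = 10100, weight = 2.
  m = 101 → c = 01000, weight = 1.
  m = 011 → c = 11111, weight = 5.
  m = 111 → c = 00011, weight = 2.
Tally weights:
  weight 0: 1 codewords.
  weight 1: 1 codewords.
  weight 2: 2 codewords.
  weight 3: 2 codewords.
  weight 4: 1 codewords.
  weight 5: 1 codewords.
Minimum distance d = smallest w > 0 with A_w > 0 = 1.
Sanity: Σ A_w = 8 = 2^3 = 8 ✓.


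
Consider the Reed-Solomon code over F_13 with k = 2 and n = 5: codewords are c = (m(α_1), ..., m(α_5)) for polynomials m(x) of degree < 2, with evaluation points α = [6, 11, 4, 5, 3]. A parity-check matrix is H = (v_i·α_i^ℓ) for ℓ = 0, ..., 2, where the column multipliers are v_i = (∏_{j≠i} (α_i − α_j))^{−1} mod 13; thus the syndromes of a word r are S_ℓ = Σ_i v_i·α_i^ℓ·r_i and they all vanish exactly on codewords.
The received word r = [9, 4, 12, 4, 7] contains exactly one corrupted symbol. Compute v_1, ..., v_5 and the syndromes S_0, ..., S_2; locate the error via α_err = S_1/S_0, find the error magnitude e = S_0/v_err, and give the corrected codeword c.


S = (3, 7, 12), error at position 2, error magnitude e = 9, c = [9, 8, 12, 4, 7].

Step 1: column multipliers v_i = (∏_{j≠i}(α_i − α_j))^{−1} mod 13.
  i = 1 (α = 6): (6−11)(6−4)(6−5)(6−3) = (−5)·2·1·3 = −30 ≡ 9, so v_1 = 9^{−1} = 3 (mod 13).
  i = 2 (α = 11): (11−6)(11−4)(11−5)(11−3) = 5·7·6·8 = 1680 ≡ 3, so v_2 = 3^{−1} = 9 (mod 13).
  i = 3 (α = 4): (4−6)(4−11)(4−5)(4−3) = (−2)·(−7)·(−1)·1 = −14 ≡ 12, so v_3 = 12^{−1} = 12 (mod 13).
  i = 4 (α = 5): (5−6)(5−11)(5−4)(5−3) = (−1)·(−6)·1·2 = 12 ≡ 12, so v_4 = 12^{−1} = 12 (mod 13).
  i = 5 (α = 3): (3−6)(3−11)(3−4)(3−5) = (−3)·(−8)·(−1)·(−2) = 48 ≡ 9, so v_5 = 9^{−1} = 3 (mod 13).
  v = [3, 9, 12, 12, 3].
Step 2: syndromes of r = [9, 4, 12, 4, 7] (all sums mod 13).
  S_0 = Σ v_i r_i = 3·9 + 9·4 + 12·12 + 12·4 + 3·7 = 276 ≡ 3.
  S_1 = Σ v_i α_i r_i = 3·6·9 + 9·11·4 + 12·4·12 + 12·5·4 + 3·3·7 = 1437 ≡ 7.
  α_i^2 mod 13 = [10, 4, 3, 12, 9].
  S_2 = Σ v_i α_i^2 r_i = 3·10·9 + 9·4·4 + 12·3·12 + 12·12·4 + 3·9·7 = 1611 ≡ 12.
  S = (3, 7, 12) ≠ 0, so r is not a codeword (an error is present).
Step 3: locate the error. For a single error e at position i, S_ℓ = v_i·e·α_i^ℓ, so α_err = S_1/S_0.
  S_0^{−1} = 3^{−1} = 9 (mod 13), so α_err = 7·9 = 63 ≡ 11 = α_2. Error position i = 2.
  Consistency check: S_2/S_1 = 12·2 = 24 ≡ 11 = α_err ✓ (single-error assumption holds).
Step 4: error magnitude e = S_0/v_2 = S_0·∏_{j≠2}(α_2 − α_j) = 3·3 = 9 ≡ 9 (mod 13).
Step 5: correct position 2: c_2 = r_2 − e = 4 − 9 ≡ 8 (mod 13). Hence c = [9, 8, 12, 4, 7].
  Check: interpolating c through the α_i gives m(x) = 5 + 5·x (degree < 2) with m(α_i) = c_i for every i, so c is indeed a codeword.


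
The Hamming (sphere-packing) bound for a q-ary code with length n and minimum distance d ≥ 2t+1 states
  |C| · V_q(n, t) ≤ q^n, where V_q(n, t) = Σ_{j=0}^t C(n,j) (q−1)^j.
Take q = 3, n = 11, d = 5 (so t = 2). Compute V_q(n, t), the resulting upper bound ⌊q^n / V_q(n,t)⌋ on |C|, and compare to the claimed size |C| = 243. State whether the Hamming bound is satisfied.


V_q(n, t) = 243, q^n = 177147, Hamming bound = 729, |C| = 243 ≤ bound (satisfied).

Step 1: Compute V_q(n, t) = Σ_{j=0}^2 C(n, j) (q−1)^j.
  j = 0: C(11,0)·(2)^0 = 1·1 = 1.
  j = 1: C(11,1)·(2)^1 = 11·2 = 22.
  j = 2: C(11,2)·(2)^2 = 55·4 = 220.
  V_q(n, t) = 1 + 22 + 220 = 243.
Step 2: q^n = 3^11 = 177147.
Step 3: Hamming bound ⌊q^n / V_q(n,t)⌋ = ⌊177147/243⌋ = 729.
Step 4: Compare |C| = 243 to 729: satisfied.
The claimed |C| lies below the Hamming bound.


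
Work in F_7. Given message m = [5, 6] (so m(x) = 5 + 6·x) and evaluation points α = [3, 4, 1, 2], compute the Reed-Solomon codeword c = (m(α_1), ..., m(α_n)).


c = [2, 1, 4, 3]

Message polynomial: m(x) = 5 + 6·x (mod 7).
For each evaluation point α_i, compute m(α_i) mod 7:
  α_1 = 3: Horner steps 6 → 2, so m(3) = 2.
  α_2 = 4: Horner steps 6 → 1, so m(4) = 1.
  α_3 = 1: Horner steps 6 → 4, so m(1) = 4.
  α_4 = 2: Horner steps 6 → 3, so m(2) = 3.
Codeword c = [2, 1, 4, 3] ∈ F_7^4.


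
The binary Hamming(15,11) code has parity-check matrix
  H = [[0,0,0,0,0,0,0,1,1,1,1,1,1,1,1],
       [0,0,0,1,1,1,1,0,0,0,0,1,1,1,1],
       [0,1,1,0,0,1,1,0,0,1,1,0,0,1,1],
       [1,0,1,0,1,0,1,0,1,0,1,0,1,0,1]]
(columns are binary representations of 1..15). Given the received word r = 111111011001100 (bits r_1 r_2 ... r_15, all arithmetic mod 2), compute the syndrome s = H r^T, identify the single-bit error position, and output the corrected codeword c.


s = (0, 1, 1, 1)^T, error position = 7, corrected codeword c = 111111111001100

Compute s = H r^T mod 2 one row at a time:
  s_1 = 1 + 1 + 0 + 0 + 1 + 1 + 0 + 0 = 4 ≡ 0 (mod 2).
  s_2 = 1 + 1 + 1 + 0 + 1 + 1 + 0 + 0 = 5 ≡ 1 (mod 2).
  s_3 = 1 + 1 + 1 + 0 + 0 + 0 + 0 + 0 = 3 ≡ 1 (mod 2).
  s_4 = 1 + 1 + 1 + 0 + 1 + 0 + 1 + 0 = 5 ≡ 1 (mod 2).
s = (0, 1, 1, 1)^T — this equals column 7 of H (binary 0111), so error is at position 7.
Correct: flip bit 7 of r = 111111011001100 to get c = 111111111001100.


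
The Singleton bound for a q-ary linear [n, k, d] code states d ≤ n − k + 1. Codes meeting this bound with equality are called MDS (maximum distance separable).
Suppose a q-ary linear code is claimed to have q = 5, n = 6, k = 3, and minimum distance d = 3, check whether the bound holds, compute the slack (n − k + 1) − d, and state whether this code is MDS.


Singleton RHS = n − k + 1 = 4, slack = 1, bound satisfied, not MDS.

Singleton bound: d ≤ n − k + 1.
Here n = 6, k = 3, so n − k + 1 = 4.
Given d = 3, check d ≤ 4: YES.
Slack = (n − k + 1) − d = 1.
The code is NOT MDS (slack = 1 > 0).
Description: the claimed parameters are [6, 3, 3]_5; such a code would be non-MDS.


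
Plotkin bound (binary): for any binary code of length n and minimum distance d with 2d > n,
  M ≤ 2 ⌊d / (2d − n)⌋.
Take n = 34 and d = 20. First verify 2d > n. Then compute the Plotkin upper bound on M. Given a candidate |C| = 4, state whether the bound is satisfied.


Plotkin bound M ≤ 6; given |C| = 4 ≤ bound (satisfied).

Check applicability: 2d = 40, n = 34.
2d − n = 6 > 0, so Plotkin applies.
Compute d/(2d−n) = 20/6 ≈ 3.3333.
⌊d/(2d−n)⌋ = 3.
Plotkin bound: M ≤ 2·3 = 6.
Given |C| = 4, check: satisfied.
This |C| is below the Plotkin bound.


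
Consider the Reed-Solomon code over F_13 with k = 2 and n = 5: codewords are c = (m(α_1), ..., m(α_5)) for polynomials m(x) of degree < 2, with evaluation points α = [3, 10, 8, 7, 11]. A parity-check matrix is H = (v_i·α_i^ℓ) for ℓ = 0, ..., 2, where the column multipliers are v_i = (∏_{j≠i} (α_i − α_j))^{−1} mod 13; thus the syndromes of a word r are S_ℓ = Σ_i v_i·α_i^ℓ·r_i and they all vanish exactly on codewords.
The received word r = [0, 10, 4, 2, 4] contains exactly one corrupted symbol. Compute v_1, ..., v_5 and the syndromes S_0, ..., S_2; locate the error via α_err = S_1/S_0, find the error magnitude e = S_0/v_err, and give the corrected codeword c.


S = (2, 3, 11), error at position 3, error magnitude e = 8, c = [0, 10, 9, 2, 4].

Step 1: column multipliers v_i = (∏_{j≠i}(α_i − α_j))^{−1} mod 13.
  i = 1 (α = 3): (3−10)(3−8)(3−7)(3−11) = (−7)·(−5)·(−4)·(−8) = 1120 ≡ 2, so v_1 = 2^{−1} = 7 (mod 13).
  i = 2 (α = 10): (10−3)(10−8)(10−7)(10−11) = 7·2·3·(−1) = −42 ≡ 10, so v_2 = 10^{−1} = 4 (mod 13).
  i = 3 (α = 8): (8−3)(8−10)(8−7)(8−11) = 5·(−2)·1·(−3) = 30 ≡ 4, so v_3 = 4^{−1} = 10 (mod 13).
  i = 4 (α = 7): (7−3)(7−10)(7−8)(7−11) = 4·(−3)·(−1)·(−4) = −48 ≡ 4, so v_4 = 4^{−1} = 10 (mod 13).
  i = 5 (α = 11): (11−3)(11−10)(11−8)(11−7) = 8·1·3·4 = 96 ≡ 5, so v_5 = 5^{−1} = 8 (mod 13).
  v = [7, 4, 10, 10, 8].
Step 2: syndromes of r = [0, 10, 4, 2, 4] (all sums mod 13).
  S_0 = Σ v_i r_i = 7·0 + 4·10 + 10·4 + 10·2 + 8·4 = 132 ≡ 2.
  S_1 = Σ v_i α_i r_i = 7·3·0 + 4·10·10 + 10·8·4 + 10·7·2 + 8·11·4 = 1212 ≡ 3.
  α_i^2 mod 13 = [9, 9, 12, 10, 4].
  S_2 = Σ v_i α_i^2 r_i = 7·9·0 + 4·9·10 + 10·12·4 + 10·10·2 + 8·4·4 = 1168 ≡ 11.
  S = (2, 3, 11) ≠ 0, so r is not a codeword (an error is present).
Step 3: locate the error. For a single error e at position i, S_ℓ = v_i·e·α_i^ℓ, so α_err = S_1/S_0.
  S_0^{−1} = 2^{−1} = 7 (mod 13), so α_err = 3·7 = 21 ≡ 8 = α_3. Error position i = 3.
  Consistency check: S_2/S_1 = 11·9 = 99 ≡ 8 = α_err ✓ (single-error assumption holds).
Step 4: error magnitude e = S_0/v_3 = S_0·∏_{j≠3}(α_3 − α_j) = 2·4 = 8 ≡ 8 (mod 13).
Step 5: correct position 3: c_3 = r_3 − e = 4 − 8 ≡ 9 (mod 13). Hence c = [0, 10, 9, 2, 4].
  Check: interpolating c through the α_i gives m(x) = 5 + 7·x (degree < 2) with m(α_i) = c_i for every i, so c is indeed a codeword.
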